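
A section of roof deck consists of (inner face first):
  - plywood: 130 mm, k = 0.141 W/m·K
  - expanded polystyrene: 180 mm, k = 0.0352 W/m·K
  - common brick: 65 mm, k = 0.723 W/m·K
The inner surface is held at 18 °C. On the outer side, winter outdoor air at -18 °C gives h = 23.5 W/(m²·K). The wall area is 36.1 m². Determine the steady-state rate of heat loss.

Model the wall as resistances in series:
R_plywood = L/(kA) = 0.13/(0.141×36.1) = 0.02554 K/W
R_expanded polystyrene = L/(kA) = 0.18/(0.0352×36.1) = 0.1417 K/W
R_common brick = L/(kA) = 0.065/(0.723×36.1) = 0.00249 K/W
R_outer film = 1/(h_o·A) = 1/(23.5×36.1) = 0.001179 K/W
R_total = 0.1709 K/W
Q = ΔT / R_total = 36 / 0.1709

Q ≈ 211 W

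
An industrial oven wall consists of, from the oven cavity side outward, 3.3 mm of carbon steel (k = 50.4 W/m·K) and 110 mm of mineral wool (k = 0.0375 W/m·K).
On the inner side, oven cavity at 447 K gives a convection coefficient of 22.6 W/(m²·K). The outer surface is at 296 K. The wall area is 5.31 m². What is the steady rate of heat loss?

Treating each layer as a thermal resistance in series:
R_inner film = 1/(h_i·A) = 1/(22.6×5.31) = 0.008333 K/W
R_carbon steel = L/(kA) = 0.0033/(50.4×5.31) = 1.233×10^-5 K/W
R_mineral wool = L/(kA) = 0.11/(0.0375×5.31) = 0.5524 K/W
R_total = 0.5608 K/W
Q = ΔT / R_total = 151 / 0.5608

Q ≈ 269 W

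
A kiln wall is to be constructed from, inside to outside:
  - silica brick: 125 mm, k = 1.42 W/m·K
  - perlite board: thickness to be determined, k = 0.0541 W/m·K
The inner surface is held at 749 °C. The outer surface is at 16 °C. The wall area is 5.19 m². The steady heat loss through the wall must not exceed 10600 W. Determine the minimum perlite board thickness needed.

Thermal resistances in series:
R_silica brick = L/(kA) = 0.125/(1.42×5.19) = 0.01696 K/W
Sum of the known resistances R_other = 0.01696 K/W
Required total resistance R_tot = ΔT/Q_allow = 733/10600 = 0.06915 K/W
R_perlite board = R_tot − R_other = 0.05219 K/W
L = R·k·A = 0.05219×0.0541×5.19

L ≈ 14.7 mm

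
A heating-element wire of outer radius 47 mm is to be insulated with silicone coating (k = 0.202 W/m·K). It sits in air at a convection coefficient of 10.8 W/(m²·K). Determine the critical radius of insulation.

For a cylinder r_cr = k/h = 0.202/10.8
r_cr = 18.7 mm; since the bare radius (47 mm) is above r_cr, any added insulation will reduce heat loss.

r_cr ≈ 18.7 mm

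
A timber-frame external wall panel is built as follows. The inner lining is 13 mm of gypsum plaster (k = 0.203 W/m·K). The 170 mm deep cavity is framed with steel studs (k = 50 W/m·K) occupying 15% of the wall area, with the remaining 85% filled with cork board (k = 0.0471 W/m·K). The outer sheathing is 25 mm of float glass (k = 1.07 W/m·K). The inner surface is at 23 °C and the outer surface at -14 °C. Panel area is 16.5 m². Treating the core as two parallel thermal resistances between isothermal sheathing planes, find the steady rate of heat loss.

Q ≈ 5550 W

Sheathing layers in series; stud and cavity paths in parallel between them.
R_inner = 0.013/(0.203×16.5) = 0.003881 K/W
R_stud  = 0.17/(50×0.15×16.5) = 0.001374 K/W
R_cav   = 0.17/(0.0471×0.85×16.5) = 0.2574 K/W
1/R_core = 1/R_stud + 1/R_cav → R_core = 0.001366 K/W
R_outer = 0.025/(1.07×16.5) = 0.001416 K/W
R_total = 0.006664 K/W
Q = ΔT/R_total = 37/0.006664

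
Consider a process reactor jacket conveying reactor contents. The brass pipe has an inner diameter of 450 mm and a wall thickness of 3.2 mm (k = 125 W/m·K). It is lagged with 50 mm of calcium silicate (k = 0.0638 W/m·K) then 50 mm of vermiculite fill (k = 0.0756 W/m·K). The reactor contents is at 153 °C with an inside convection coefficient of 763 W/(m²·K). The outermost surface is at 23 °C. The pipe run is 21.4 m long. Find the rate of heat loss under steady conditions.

Radial resistances (cylindrical: R_cond = ln(r_o/r_i)/(2πkL), R_conv = 1/(h·2πrL)):
R_inner film = 1/(h_i·2πr₁L) = 1/(763×2π×0.225×21.4) = 4.332×10^-5 K/W
R_brass pipe wall = ln(228.2/225)/(2π×125×21.4) = 8.402×10^-7 K/W
R_calcium silicate = ln(278.2/228.2)/(2π×0.0638×21.4) = 0.02309 K/W
R_vermiculite fill = ln(328.2/278.2)/(2π×0.0756×21.4) = 0.01626 K/W
R_total = 0.0394 K/W
Q = ΔT/R_total = 130/0.0394

Q ≈ 3300 W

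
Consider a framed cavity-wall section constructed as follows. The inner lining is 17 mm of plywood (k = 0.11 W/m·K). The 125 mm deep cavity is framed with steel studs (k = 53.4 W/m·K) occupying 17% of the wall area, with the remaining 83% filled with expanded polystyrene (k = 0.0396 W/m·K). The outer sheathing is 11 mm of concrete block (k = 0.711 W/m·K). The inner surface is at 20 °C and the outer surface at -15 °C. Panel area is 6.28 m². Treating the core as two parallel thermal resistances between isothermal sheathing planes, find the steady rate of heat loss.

Q ≈ 1200 W

Sheathing layers in series; stud and cavity paths in parallel between them.
R_inner = 0.017/(0.11×6.28) = 0.02461 K/W
R_stud  = 0.125/(53.4×0.17×6.28) = 0.002193 K/W
R_cav   = 0.125/(0.0396×0.83×6.28) = 0.6056 K/W
1/R_core = 1/R_stud + 1/R_cav → R_core = 0.002185 K/W
R_outer = 0.011/(0.711×6.28) = 0.002464 K/W
R_total = 0.02926 K/W
Q = ΔT/R_total = 35/0.02926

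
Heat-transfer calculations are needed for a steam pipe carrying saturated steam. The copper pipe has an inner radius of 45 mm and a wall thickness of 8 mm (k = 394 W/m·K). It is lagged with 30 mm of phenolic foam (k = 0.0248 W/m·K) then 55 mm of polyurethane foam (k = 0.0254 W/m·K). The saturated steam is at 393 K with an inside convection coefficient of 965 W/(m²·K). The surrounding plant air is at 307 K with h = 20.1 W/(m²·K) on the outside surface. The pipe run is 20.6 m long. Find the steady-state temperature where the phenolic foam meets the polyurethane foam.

T ≈ 353 K

Treating each annulus and film as a series resistance:
R_inner film = 1/(h_i·2πr₁L) = 1/(965×2π×0.045×20.6) = 1.779×10^-4 K/W
R_copper pipe wall = ln(53/45)/(2π×394×20.6) = 3.209×10^-6 K/W
R_phenolic foam = ln(83/53)/(2π×0.0248×20.6) = 0.1397 K/W
R_polyurethane foam = ln(138/83)/(2π×0.0254×20.6) = 0.1546 K/W
R_outer film = 1/(h_o·2πr_oL) = 1/(20.1×2π×0.138×20.6) = 0.002785 K/W
R_total = 0.2973 K/W
Q = ΔT/R_total = 86/0.2973
Q = 289 W
T_interface = T_inner − Q·ΣR(inner→interface) = 393 − 289×0.1399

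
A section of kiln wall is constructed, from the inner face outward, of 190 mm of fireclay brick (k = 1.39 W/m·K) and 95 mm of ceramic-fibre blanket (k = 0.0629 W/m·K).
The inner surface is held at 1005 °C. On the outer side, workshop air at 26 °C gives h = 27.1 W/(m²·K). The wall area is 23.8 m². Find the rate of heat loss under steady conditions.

Model the wall as resistances in series:
R_fireclay brick = L/(kA) = 0.19/(1.39×23.8) = 0.005743 K/W
R_ceramic-fibre blanket = L/(kA) = 0.095/(0.0629×23.8) = 0.06346 K/W
R_outer film = 1/(h_o·A) = 1/(27.1×23.8) = 0.00155 K/W
R_total = 0.07075 K/W
Q = ΔT / R_total = 979 / 0.07075

Q ≈ 13800 W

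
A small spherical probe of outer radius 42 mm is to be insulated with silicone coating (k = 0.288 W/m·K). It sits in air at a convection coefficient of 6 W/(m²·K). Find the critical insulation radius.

r_cr ≈ 96 mm

For a sphere r_cr = 2k/h = 2×0.288/6
r_cr = 96 mm; since the bare radius (42 mm) is below r_cr, adding a thin layer of insulation will *increase* heat loss.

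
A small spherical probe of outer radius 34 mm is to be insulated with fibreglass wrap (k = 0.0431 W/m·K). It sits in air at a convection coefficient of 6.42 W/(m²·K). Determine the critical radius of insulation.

r_cr ≈ 13.4 mm

For a sphere r_cr = 2k/h = 2×0.0431/6.42
r_cr = 13.4 mm; since the bare radius (34 mm) is above r_cr, any added insulation will reduce heat loss.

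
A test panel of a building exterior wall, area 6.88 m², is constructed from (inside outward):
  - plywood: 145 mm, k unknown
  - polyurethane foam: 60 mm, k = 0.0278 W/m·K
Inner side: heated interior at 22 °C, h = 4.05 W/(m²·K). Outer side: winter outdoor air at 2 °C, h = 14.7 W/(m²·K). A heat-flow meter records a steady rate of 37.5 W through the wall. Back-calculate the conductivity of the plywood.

k ≈ 0.121 W/(m·K)

Using the resistance-network approach (series):
R_inner film = 1/(h_i·A) = 1/(4.05×6.88) = 0.03589 K/W
R_polyurethane foam = L/(kA) = 0.06/(0.0278×6.88) = 0.3137 K/W
R_outer film = 1/(h_o·A) = 1/(14.7×6.88) = 0.009888 K/W
Sum of known resistances R_other = 0.3595 K/W
Total R = ΔT/Q = 20/37.5 = 0.5333 K/W
R_plywood = R_total − R_other = 0.1739 K/W
k = L/(R·A) = 0.145/(0.1739×6.88)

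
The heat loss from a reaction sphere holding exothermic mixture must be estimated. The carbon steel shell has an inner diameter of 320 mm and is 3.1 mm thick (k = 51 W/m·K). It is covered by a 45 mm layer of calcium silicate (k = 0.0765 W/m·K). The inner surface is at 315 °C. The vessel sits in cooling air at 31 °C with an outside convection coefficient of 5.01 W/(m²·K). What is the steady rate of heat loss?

Each spherical layer contributes R = (1/r_i − 1/r_o)/(4πk):
R_carbon steel shell = (1/0.16 − 1/0.1631)/(4π×51) = 1.854×10^-4 K/W
R_calcium silicate = (1/0.1631 − 1/0.2081)/(4π×0.0765) = 1.379 K/W
R_outer film = 1/(h·4πr_o²) = 1/(5.01×4π×0.2081²) = 0.3668 K/W
R_total = 1.746 K/W
Q = ΔT/R_total = 284/1.746

Q ≈ 163 W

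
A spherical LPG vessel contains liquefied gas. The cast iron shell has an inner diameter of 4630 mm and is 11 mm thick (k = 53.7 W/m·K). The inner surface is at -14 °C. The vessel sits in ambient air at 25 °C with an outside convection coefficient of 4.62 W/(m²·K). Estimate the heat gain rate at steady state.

Radial (spherical) resistances in series:
R_cast iron shell = (1/2.315 − 1/2.326)/(4π×53.7) = 3.027×10^-6 K/W
R_outer film = 1/(h·4πr_o²) = 1/(4.62×4π×2.326²) = 0.003184 K/W
R_total = 0.003187 K/W
Q = ΔT/R_total = 39/0.003187

Q ≈ 12200 W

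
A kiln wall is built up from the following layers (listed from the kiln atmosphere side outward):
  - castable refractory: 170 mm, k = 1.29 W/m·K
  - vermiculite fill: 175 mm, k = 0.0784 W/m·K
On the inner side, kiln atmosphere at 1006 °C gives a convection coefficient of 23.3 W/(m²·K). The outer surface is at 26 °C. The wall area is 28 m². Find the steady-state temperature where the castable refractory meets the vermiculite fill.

T ≈ 935 °C

Series thermal resistances:
R_inner film = 1/(h_i·A) = 1/(23.3×28) = 0.001533 K/W
R_castable refractory = L/(kA) = 0.17/(1.29×28) = 0.004707 K/W
R_vermiculite fill = L/(kA) = 0.175/(0.0784×28) = 0.07972 K/W
R_total = 0.08596 K/W;  Q = ΔT/R_total = 980/0.08596 = 11400 W
T_interface = T_inner − Q·ΣR(inner→interface) = 1006 − 11400×0.006239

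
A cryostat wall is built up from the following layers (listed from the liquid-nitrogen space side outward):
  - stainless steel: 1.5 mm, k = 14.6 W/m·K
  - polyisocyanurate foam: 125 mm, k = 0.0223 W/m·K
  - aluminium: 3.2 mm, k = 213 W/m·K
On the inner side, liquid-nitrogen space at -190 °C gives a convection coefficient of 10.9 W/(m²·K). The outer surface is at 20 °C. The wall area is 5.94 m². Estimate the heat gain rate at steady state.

Q ≈ 219 W

Series thermal resistances:
R_inner film = 1/(h_i·A) = 1/(10.9×5.94) = 0.01544 K/W
R_stainless steel = L/(kA) = 0.0015/(14.6×5.94) = 1.73×10^-5 K/W
R_polyisocyanurate foam = L/(kA) = 0.125/(0.0223×5.94) = 0.9437 K/W
R_aluminium = L/(kA) = 0.0032/(213×5.94) = 2.529×10^-6 K/W
R_total = 0.9591 K/W
Q = ΔT / R_total = 210 / 0.9591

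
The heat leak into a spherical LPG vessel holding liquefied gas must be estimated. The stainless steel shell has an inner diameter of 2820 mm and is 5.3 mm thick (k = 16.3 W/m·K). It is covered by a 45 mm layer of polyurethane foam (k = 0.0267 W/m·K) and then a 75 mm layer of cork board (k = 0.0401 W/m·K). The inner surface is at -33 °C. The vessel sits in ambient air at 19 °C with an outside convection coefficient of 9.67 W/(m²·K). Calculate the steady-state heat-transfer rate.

Q ≈ 386 W

For a spherical shell R = (1/r₁ − 1/r₂)/(4πk); film R = 1/(h·4πr²). In series:
R_stainless steel shell = (1/1.41 − 1/1.4153)/(4π×16.3) = 1.297×10^-5 K/W
R_polyurethane foam = (1/1.4153 − 1/1.4603)/(4π×0.0267) = 0.06489 K/W
R_cork board = (1/1.4603 − 1/1.5353)/(4π×0.0401) = 0.06639 K/W
R_outer film = 1/(h·4πr_o²) = 1/(9.67×4π×1.5353²) = 0.003491 K/W
R_total = 0.1348 K/W
Q = ΔT/R_total = 52/0.1348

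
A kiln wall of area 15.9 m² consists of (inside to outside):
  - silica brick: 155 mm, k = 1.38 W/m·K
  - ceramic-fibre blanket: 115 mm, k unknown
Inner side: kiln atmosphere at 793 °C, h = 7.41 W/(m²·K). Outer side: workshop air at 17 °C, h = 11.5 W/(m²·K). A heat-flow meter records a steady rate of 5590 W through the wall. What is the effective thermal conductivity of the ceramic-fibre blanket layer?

k ≈ 0.0614 W/(m·K)

Thermal resistances in series:
R_inner film = 1/(h_i·A) = 1/(7.41×15.9) = 0.008488 K/W
R_silica brick = L/(kA) = 0.155/(1.38×15.9) = 0.007064 K/W
R_outer film = 1/(h_o·A) = 1/(11.5×15.9) = 0.005469 K/W
Sum of known resistances R_other = 0.02102 K/W
Total R = ΔT/Q = 776/5590 = 0.1388 K/W
R_ceramic-fibre blanket = R_total − R_other = 0.1178 K/W
k = L/(R·A) = 0.115/(0.1178×15.9)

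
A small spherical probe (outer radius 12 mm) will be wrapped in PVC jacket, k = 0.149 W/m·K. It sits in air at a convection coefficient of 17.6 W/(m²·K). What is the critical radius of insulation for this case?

For a sphere r_cr = 2k/h = 2×0.149/17.6
r_cr = 16.9 mm; since the bare radius (12 mm) is below r_cr, adding a thin layer of insulation will *increase* heat loss.

r_cr ≈ 16.9 mm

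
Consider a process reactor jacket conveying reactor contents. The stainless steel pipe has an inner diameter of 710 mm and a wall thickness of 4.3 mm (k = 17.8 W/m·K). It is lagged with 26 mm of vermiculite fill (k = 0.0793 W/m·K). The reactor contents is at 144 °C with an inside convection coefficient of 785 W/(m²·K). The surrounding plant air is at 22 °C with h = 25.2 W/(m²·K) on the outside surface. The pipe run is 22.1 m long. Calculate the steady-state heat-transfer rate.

Q ≈ 17100 W

Radial resistances (cylindrical: R_cond = ln(r_o/r_i)/(2πkL), R_conv = 1/(h·2πrL)):
R_inner film = 1/(h_i·2πr₁L) = 1/(785×2π×0.355×22.1) = 2.584×10^-5 K/W
R_stainless steel pipe wall = ln(359.3/355)/(2π×17.8×22.1) = 4.871×10^-6 K/W
R_vermiculite fill = ln(385.3/359.3)/(2π×0.0793×22.1) = 0.006345 K/W
R_outer film = 1/(h_o·2πr_oL) = 1/(25.2×2π×0.3853×22.1) = 7.417×10^-4 K/W
R_total = 0.007117 K/W
Q = ΔT/R_total = 122/0.007117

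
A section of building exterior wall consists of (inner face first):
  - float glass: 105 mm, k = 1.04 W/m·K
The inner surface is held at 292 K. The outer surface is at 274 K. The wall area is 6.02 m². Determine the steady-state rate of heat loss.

Q ≈ 1070 W

Thermal resistances in series:
R_float glass = L/(kA) = 0.105/(1.04×6.02) = 0.01677 K/W
R_total = 0.01677 K/W
Q = ΔT / R_total = 18 / 0.01677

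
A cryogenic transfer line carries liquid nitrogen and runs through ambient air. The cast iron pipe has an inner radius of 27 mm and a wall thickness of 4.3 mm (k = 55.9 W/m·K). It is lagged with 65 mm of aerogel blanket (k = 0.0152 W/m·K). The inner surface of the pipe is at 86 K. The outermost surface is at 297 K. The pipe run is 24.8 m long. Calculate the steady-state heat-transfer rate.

Q ≈ 445 W

Radial resistances (cylindrical: R_cond = ln(r_o/r_i)/(2πkL), R_conv = 1/(h·2πrL)):
R_cast iron pipe wall = ln(31.3/27)/(2π×55.9×24.8) = 1.697×10^-5 K/W
R_aerogel blanket = ln(96.3/31.3)/(2π×0.0152×24.8) = 0.4745 K/W
R_total = 0.4745 K/W
Q = ΔT/R_total = 211/0.4745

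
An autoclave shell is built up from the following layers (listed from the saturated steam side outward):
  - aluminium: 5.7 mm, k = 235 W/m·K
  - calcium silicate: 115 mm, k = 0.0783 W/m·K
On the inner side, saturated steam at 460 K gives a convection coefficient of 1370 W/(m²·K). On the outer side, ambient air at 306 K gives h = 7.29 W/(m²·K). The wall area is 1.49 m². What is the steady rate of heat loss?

Q ≈ 143 W

Using the resistance-network approach (series):
R_inner film = 1/(h_i·A) = 1/(1370×1.49) = 4.899×10^-4 K/W
R_aluminium = L/(kA) = 0.0057/(235×1.49) = 1.628×10^-5 K/W
R_calcium silicate = L/(kA) = 0.115/(0.0783×1.49) = 0.9857 K/W
R_outer film = 1/(h_o·A) = 1/(7.29×1.49) = 0.09206 K/W
R_total = 1.078 K/W
Q = ΔT / R_total = 154 / 1.078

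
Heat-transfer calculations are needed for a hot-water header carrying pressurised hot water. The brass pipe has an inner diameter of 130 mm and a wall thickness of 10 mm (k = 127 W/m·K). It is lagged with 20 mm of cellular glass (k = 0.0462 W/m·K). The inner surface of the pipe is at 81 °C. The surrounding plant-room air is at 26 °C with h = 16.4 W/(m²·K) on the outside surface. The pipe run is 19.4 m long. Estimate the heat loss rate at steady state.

Radial resistances (cylindrical: R_cond = ln(r_o/r_i)/(2πkL), R_conv = 1/(h·2πrL)):
R_brass pipe wall = ln(75/65)/(2π×127×19.4) = 9.244×10^-6 K/W
R_cellular glass = ln(95/75)/(2π×0.0462×19.4) = 0.04198 K/W
R_outer film = 1/(h_o·2πr_oL) = 1/(16.4×2π×0.095×19.4) = 0.005266 K/W
R_total = 0.04725 K/W
Q = ΔT/R_total = 55/0.04725

Q ≈ 1160 W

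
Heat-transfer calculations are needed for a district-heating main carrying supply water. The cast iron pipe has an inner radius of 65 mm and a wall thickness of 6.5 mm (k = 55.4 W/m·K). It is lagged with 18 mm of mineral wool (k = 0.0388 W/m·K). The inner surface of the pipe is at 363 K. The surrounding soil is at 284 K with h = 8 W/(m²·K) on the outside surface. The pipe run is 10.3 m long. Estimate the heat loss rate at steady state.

Treating each annulus and film as a series resistance:
R_cast iron pipe wall = ln(71.5/65)/(2π×55.4×10.3) = 2.658×10^-5 K/W
R_mineral wool = ln(89.5/71.5)/(2π×0.0388×10.3) = 0.08942 K/W
R_outer film = 1/(h_o·2πr_oL) = 1/(8×2π×0.0895×10.3) = 0.02158 K/W
R_total = 0.111 K/W
Q = ΔT/R_total = 79/0.111

Q ≈ 712 W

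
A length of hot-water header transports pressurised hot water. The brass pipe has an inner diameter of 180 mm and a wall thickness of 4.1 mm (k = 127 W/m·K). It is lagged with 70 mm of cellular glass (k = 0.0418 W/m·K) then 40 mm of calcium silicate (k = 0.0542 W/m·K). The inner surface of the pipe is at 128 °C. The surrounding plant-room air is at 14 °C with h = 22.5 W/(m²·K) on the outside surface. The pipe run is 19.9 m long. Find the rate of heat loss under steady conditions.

Cylindrical conduction, so R = ln(r₂/r₁)/(2πkL) per layer, in series:
R_brass pipe wall = ln(94.1/90)/(2π×127×19.9) = 2.805×10^-6 K/W
R_cellular glass = ln(164.1/94.1)/(2π×0.0418×19.9) = 0.1064 K/W
R_calcium silicate = ln(204.1/164.1)/(2π×0.0542×19.9) = 0.03219 K/W
R_outer film = 1/(h_o·2πr_oL) = 1/(22.5×2π×0.2041×19.9) = 0.001742 K/W
R_total = 0.1403 K/W
Q = ΔT/R_total = 114/0.1403

Q ≈ 812 W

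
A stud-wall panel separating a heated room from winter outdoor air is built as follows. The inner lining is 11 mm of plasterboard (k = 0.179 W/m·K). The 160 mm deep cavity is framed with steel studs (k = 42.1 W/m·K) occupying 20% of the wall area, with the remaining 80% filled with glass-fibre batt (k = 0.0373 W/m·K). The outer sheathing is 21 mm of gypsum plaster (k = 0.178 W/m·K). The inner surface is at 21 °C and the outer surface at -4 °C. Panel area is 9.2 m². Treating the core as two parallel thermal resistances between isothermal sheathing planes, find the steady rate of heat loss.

Sheathing layers in series; stud and cavity paths in parallel between them.
R_inner = 0.011/(0.179×9.2) = 0.00668 K/W
R_stud  = 0.16/(42.1×0.2×9.2) = 0.002065 K/W
R_cav   = 0.16/(0.0373×0.8×9.2) = 0.5828 K/W
1/R_core = 1/R_stud + 1/R_cav → R_core = 0.002058 K/W
R_outer = 0.021/(0.178×9.2) = 0.01282 K/W
R_total = 0.02156 K/W
Q = ΔT/R_total = 25/0.02156

Q ≈ 1160 W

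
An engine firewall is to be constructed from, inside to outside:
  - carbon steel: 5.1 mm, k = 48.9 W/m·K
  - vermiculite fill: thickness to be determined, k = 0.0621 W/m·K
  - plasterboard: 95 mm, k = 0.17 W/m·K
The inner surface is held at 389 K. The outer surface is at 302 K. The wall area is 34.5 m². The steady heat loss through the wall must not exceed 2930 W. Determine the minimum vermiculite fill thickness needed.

Treating each layer as a thermal resistance in series:
R_carbon steel = L/(kA) = 0.0051/(48.9×34.5) = 3.023×10^-6 K/W
R_plasterboard = L/(kA) = 0.095/(0.17×34.5) = 0.0162 K/W
Sum of the known resistances R_other = 0.0162 K/W
Required total resistance R_tot = ΔT/Q_allow = 87/2930 = 0.02969 K/W
R_vermiculite fill = R_tot − R_other = 0.01349 K/W
L = R·k·A = 0.01349×0.0621×34.5

L ≈ 28.9 mm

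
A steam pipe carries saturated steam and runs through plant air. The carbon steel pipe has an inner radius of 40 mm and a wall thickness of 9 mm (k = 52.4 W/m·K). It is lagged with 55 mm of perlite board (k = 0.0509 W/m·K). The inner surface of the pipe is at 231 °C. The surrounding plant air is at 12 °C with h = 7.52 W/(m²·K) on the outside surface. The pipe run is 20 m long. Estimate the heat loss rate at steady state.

Q ≈ 1710 W

Radial resistances (cylindrical: R_cond = ln(r_o/r_i)/(2πkL), R_conv = 1/(h·2πrL)):
R_carbon steel pipe wall = ln(49/40)/(2π×52.4×20) = 3.082×10^-5 K/W
R_perlite board = ln(104/49)/(2π×0.0509×20) = 0.1177 K/W
R_outer film = 1/(h_o·2πr_oL) = 1/(7.52×2π×0.104×20) = 0.01018 K/W
R_total = 0.1279 K/W
Q = ΔT/R_total = 219/0.1279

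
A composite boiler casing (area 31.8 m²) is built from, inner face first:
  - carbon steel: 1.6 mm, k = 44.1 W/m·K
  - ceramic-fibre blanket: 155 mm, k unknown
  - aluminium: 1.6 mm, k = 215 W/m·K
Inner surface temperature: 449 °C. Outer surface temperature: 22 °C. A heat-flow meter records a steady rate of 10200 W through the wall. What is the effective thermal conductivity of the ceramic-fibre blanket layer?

Series thermal resistances:
R_carbon steel = L/(kA) = 0.0016/(44.1×31.8) = 1.141×10^-6 K/W
R_aluminium = L/(kA) = 0.0016/(215×31.8) = 2.34×10^-7 K/W
Sum of known resistances R_other = 1.375×10^-6 K/W
Total R = ΔT/Q = 427/10200 = 0.04186 K/W
R_ceramic-fibre blanket = R_total − R_other = 0.04186 K/W
k = L/(R·A) = 0.155/(0.04186×31.8)

k ≈ 0.116 W/(m·K)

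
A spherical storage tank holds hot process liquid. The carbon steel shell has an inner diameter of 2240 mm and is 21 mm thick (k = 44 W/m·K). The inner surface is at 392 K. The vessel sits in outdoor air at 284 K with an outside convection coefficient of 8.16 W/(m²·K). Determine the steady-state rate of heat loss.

Q ≈ 14400 W

For a spherical shell R = (1/r₁ − 1/r₂)/(4πk); film R = 1/(h·4πr²). In series:
R_carbon steel shell = (1/1.12 − 1/1.141)/(4π×44) = 2.972×10^-5 K/W
R_outer film = 1/(h·4πr_o²) = 1/(8.16×4π×1.141²) = 0.007491 K/W
R_total = 0.007521 K/W
Q = ΔT/R_total = 108/0.007521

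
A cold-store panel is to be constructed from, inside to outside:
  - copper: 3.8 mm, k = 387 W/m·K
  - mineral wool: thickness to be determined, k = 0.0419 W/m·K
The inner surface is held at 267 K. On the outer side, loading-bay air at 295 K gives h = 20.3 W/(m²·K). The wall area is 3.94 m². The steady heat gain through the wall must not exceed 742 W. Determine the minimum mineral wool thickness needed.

L ≈ 4.17 mm

Using the resistance-network approach (series):
R_copper = L/(kA) = 0.0038/(387×3.94) = 2.492×10^-6 K/W
R_outer film = 1/(h_o·A) = 1/(20.3×3.94) = 0.0125 K/W
Sum of the known resistances R_other = 0.01251 K/W
Required total resistance R_tot = ΔT/Q_allow = 28/742 = 0.03774 K/W
R_mineral wool = R_tot − R_other = 0.02523 K/W
L = R·k·A = 0.02523×0.0419×3.94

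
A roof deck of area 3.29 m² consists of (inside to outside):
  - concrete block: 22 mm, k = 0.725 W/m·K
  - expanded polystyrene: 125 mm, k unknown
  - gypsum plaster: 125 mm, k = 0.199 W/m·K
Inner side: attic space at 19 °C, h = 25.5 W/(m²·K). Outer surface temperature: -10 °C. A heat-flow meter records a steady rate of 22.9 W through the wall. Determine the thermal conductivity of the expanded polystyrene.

Treating each layer as a thermal resistance in series:
R_inner film = 1/(h_i·A) = 1/(25.5×3.29) = 0.01192 K/W
R_concrete block = L/(kA) = 0.022/(0.725×3.29) = 0.009223 K/W
R_gypsum plaster = L/(kA) = 0.125/(0.199×3.29) = 0.1909 K/W
Sum of known resistances R_other = 0.2121 K/W
Total R = ΔT/Q = 29/22.9 = 1.266 K/W
R_expanded polystyrene = R_total − R_other = 1.054 K/W
k = L/(R·A) = 0.125/(1.054×3.29)

k ≈ 0.036 W/(m·K)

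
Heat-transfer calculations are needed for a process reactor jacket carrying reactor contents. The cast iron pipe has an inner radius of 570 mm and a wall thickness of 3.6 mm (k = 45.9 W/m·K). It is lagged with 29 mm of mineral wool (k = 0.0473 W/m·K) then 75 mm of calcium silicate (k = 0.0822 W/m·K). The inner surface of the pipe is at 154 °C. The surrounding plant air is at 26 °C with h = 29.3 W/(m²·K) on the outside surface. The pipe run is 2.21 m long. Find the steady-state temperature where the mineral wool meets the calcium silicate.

Cylindrical conduction, so R = ln(r₂/r₁)/(2πkL) per layer, in series:
R_cast iron pipe wall = ln(573.6/570)/(2π×45.9×2.21) = 9.878×10^-6 K/W
R_mineral wool = ln(602.6/573.6)/(2π×0.0473×2.21) = 0.07509 K/W
R_calcium silicate = ln(677.6/602.6)/(2π×0.0822×2.21) = 0.1028 K/W
R_outer film = 1/(h_o·2πr_oL) = 1/(29.3×2π×0.6776×2.21) = 0.003627 K/W
R_total = 0.1815 K/W
Q = ΔT/R_total = 128/0.1815
Q = 705 W
T_interface = T_inner − Q·ΣR(inner→interface) = 154 − 705×0.0751

T ≈ 101 °C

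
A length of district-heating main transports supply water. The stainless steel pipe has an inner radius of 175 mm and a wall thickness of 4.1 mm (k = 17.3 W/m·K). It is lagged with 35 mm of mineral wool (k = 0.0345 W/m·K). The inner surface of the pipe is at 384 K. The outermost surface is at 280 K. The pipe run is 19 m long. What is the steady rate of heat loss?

Radial resistances (cylindrical: R_cond = ln(r_o/r_i)/(2πkL), R_conv = 1/(h·2πrL)):
R_stainless steel pipe wall = ln(179.1/175)/(2π×17.3×19) = 1.121×10^-5 K/W
R_mineral wool = ln(214.1/179.1)/(2π×0.0345×19) = 0.04334 K/W
R_total = 0.04335 K/W
Q = ΔT/R_total = 104/0.04335

Q ≈ 2400 W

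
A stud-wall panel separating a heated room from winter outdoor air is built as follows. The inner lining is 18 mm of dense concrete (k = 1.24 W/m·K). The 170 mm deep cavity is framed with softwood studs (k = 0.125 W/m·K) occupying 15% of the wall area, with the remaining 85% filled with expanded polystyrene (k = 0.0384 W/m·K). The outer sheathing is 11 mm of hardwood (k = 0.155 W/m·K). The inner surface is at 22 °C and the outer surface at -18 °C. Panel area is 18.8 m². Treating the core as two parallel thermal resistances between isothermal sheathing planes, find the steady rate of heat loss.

Q ≈ 222 W

Sheathing layers in series; stud and cavity paths in parallel between them.
R_inner = 0.018/(1.24×18.8) = 7.721×10^-4 K/W
R_stud  = 0.17/(0.125×0.15×18.8) = 0.4823 K/W
R_cav   = 0.17/(0.0384×0.85×18.8) = 0.277 K/W
1/R_core = 1/R_stud + 1/R_cav → R_core = 0.176 K/W
R_outer = 0.011/(0.155×18.8) = 0.003775 K/W
R_total = 0.1805 K/W
Q = ΔT/R_total = 40/0.1805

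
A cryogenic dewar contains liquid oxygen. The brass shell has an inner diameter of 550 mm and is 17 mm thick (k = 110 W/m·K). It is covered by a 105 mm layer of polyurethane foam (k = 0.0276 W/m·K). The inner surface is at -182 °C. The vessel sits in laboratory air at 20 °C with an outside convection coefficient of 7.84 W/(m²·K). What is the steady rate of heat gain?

Spherical conduction: R = (1/r_in − 1/r_out)/(4πk) per layer; series-sum.
R_brass shell = (1/0.275 − 1/0.292)/(4π×110) = 1.532×10^-4 K/W
R_polyurethane foam = (1/0.292 − 1/0.397)/(4π×0.0276) = 2.612 K/W
R_outer film = 1/(h·4πr_o²) = 1/(7.84×4π×0.397²) = 0.0644 K/W
R_total = 2.676 K/W
Q = ΔT/R_total = 202/2.676

Q ≈ 75.5 W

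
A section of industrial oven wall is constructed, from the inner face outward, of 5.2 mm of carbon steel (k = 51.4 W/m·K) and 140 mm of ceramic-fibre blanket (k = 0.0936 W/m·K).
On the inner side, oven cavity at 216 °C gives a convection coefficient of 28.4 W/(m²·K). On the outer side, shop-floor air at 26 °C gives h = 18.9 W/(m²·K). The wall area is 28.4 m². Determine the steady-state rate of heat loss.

Treating each layer as a thermal resistance in series:
R_inner film = 1/(h_i·A) = 1/(28.4×28.4) = 0.00124 K/W
R_carbon steel = L/(kA) = 0.0052/(51.4×28.4) = 3.562×10^-6 K/W
R_ceramic-fibre blanket = L/(kA) = 0.14/(0.0936×28.4) = 0.05267 K/W
R_outer film = 1/(h_o·A) = 1/(18.9×28.4) = 0.001863 K/W
R_total = 0.05577 K/W
Q = ΔT / R_total = 190 / 0.05577

Q ≈ 3410 W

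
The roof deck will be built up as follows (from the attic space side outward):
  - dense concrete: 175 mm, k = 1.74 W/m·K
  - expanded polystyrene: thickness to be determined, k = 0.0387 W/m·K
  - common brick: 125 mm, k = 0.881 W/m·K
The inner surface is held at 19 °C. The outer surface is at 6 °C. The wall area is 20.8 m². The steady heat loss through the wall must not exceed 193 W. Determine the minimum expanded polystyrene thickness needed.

L ≈ 44.8 mm

Model the wall as resistances in series:
R_dense concrete = L/(kA) = 0.175/(1.74×20.8) = 0.004835 K/W
R_common brick = L/(kA) = 0.125/(0.881×20.8) = 0.006821 K/W
Sum of the known resistances R_other = 0.01166 K/W
Required total resistance R_tot = ΔT/Q_allow = 13/193 = 0.06736 K/W
R_expanded polystyrene = R_tot − R_other = 0.0557 K/W
L = R·k·A = 0.0557×0.0387×20.8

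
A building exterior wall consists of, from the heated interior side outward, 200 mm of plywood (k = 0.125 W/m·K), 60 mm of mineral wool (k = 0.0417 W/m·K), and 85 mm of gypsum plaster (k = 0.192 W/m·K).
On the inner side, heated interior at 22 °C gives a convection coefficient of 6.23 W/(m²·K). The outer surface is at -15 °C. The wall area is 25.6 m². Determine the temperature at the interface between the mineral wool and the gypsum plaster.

Series thermal resistances:
R_inner film = 1/(h_i·A) = 1/(6.23×25.6) = 0.00627 K/W
R_plywood = L/(kA) = 0.2/(0.125×25.6) = 0.0625 K/W
R_mineral wool = L/(kA) = 0.06/(0.0417×25.6) = 0.05621 K/W
R_gypsum plaster = L/(kA) = 0.085/(0.192×25.6) = 0.01729 K/W
R_total = 0.1423 K/W;  Q = ΔT/R_total = 37/0.1423 = 260.1 W
T_interface = T_inner − Q·ΣR(inner→interface) = 22 − 260×0.125

T ≈ -10.5 °C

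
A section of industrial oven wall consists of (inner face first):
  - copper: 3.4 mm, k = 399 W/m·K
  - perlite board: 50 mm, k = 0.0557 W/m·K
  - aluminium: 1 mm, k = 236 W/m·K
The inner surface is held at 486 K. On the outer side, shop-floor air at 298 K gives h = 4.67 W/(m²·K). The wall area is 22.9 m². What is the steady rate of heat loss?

Treating each layer as a thermal resistance in series:
R_copper = L/(kA) = 0.0034/(399×22.9) = 3.721×10^-7 K/W
R_perlite board = L/(kA) = 0.05/(0.0557×22.9) = 0.0392 K/W
R_aluminium = L/(kA) = 0.001/(236×22.9) = 1.85×10^-7 K/W
R_outer film = 1/(h_o·A) = 1/(4.67×22.9) = 0.009351 K/W
R_total = 0.04855 K/W
Q = ΔT / R_total = 188 / 0.04855

Q ≈ 3870 W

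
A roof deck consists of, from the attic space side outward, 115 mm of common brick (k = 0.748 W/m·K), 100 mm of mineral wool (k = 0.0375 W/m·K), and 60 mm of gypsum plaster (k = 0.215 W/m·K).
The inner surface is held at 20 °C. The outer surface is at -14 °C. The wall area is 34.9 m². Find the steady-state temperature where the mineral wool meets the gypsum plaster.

Thermal resistances in series:
R_common brick = L/(kA) = 0.115/(0.748×34.9) = 0.004405 K/W
R_mineral wool = L/(kA) = 0.1/(0.0375×34.9) = 0.07641 K/W
R_gypsum plaster = L/(kA) = 0.06/(0.215×34.9) = 0.007996 K/W
R_total = 0.08881 K/W;  Q = ΔT/R_total = 34/0.08881 = 382.8 W
T_interface = T_inner − Q·ΣR(inner→interface) = 20 − 383×0.08081

T ≈ -10.9 °C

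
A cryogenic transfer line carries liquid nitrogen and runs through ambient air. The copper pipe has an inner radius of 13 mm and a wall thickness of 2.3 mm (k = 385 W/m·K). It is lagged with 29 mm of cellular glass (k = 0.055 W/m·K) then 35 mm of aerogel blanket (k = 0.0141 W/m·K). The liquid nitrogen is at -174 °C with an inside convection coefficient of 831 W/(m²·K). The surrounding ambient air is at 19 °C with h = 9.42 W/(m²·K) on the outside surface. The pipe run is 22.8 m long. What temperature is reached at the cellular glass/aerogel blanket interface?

T ≈ -114 °C

For a radial system each layer contributes R = ln(r_out/r_in)/(2πkL); films add R = 1/(hA).
R_inner film = 1/(h_i·2πr₁L) = 1/(831×2π×0.013×22.8) = 6.462×10^-4 K/W
R_copper pipe wall = ln(15.3/13)/(2π×385×22.8) = 2.954×10^-6 K/W
R_cellular glass = ln(44.3/15.3)/(2π×0.055×22.8) = 0.1349 K/W
R_aerogel blanket = ln(79.3/44.3)/(2π×0.0141×22.8) = 0.2883 K/W
R_outer film = 1/(h_o·2πr_oL) = 1/(9.42×2π×0.0793×22.8) = 0.009345 K/W
R_total = 0.4332 K/W
Q = ΔT/R_total = 193/0.4332
Q = 446 W
T_interface = T_inner + Q·ΣR(inner→interface) = -174 + 446×0.1356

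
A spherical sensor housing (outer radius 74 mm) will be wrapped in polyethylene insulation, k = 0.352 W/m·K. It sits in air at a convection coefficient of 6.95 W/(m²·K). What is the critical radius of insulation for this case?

For a sphere r_cr = 2k/h = 2×0.352/6.95
r_cr = 101 mm; since the bare radius (74 mm) is below r_cr, adding a thin layer of insulation will *increase* heat loss.

r_cr ≈ 101 mm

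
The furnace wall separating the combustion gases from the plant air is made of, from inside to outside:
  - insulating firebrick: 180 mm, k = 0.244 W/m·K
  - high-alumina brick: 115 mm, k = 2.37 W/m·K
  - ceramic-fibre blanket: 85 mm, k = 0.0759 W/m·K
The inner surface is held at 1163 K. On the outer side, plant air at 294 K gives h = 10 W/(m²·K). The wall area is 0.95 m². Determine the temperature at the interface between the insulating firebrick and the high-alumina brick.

T ≈ 843 K

Treating each layer as a thermal resistance in series:
R_insulating firebrick = L/(kA) = 0.18/(0.244×0.95) = 0.7765 K/W
R_high-alumina brick = L/(kA) = 0.115/(2.37×0.95) = 0.05108 K/W
R_ceramic-fibre blanket = L/(kA) = 0.085/(0.0759×0.95) = 1.179 K/W
R_outer film = 1/(h_o·A) = 1/(10×0.95) = 0.1053 K/W
R_total = 2.112 K/W;  Q = ΔT/R_total = 869/2.112 = 411.5 W
T_interface = T_inner − Q·ΣR(inner→interface) = 1163 − 412×0.7765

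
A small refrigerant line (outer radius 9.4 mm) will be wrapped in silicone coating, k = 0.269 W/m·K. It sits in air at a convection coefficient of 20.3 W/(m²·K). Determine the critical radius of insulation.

r_cr ≈ 13.3 mm

For a cylinder r_cr = k/h = 0.269/20.3
r_cr = 13.3 mm; since the bare radius (9.4 mm) is below r_cr, adding a thin layer of insulation will *increase* heat loss.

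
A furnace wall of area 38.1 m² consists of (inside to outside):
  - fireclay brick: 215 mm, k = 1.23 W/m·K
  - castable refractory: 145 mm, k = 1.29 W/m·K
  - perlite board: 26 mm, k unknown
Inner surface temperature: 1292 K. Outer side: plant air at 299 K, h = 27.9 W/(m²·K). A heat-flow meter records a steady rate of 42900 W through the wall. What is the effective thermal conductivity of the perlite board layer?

Treating each layer as a thermal resistance in series:
R_fireclay brick = L/(kA) = 0.215/(1.23×38.1) = 0.004588 K/W
R_castable refractory = L/(kA) = 0.145/(1.29×38.1) = 0.00295 K/W
R_outer film = 1/(h_o·A) = 1/(27.9×38.1) = 9.407×10^-4 K/W
Sum of known resistances R_other = 0.008479 K/W
Total R = ΔT/Q = 993/42900 = 0.02315 K/W
R_perlite board = R_total − R_other = 0.01467 K/W
k = L/(R·A) = 0.026/(0.01467×38.1)

k ≈ 0.0465 W/(m·K)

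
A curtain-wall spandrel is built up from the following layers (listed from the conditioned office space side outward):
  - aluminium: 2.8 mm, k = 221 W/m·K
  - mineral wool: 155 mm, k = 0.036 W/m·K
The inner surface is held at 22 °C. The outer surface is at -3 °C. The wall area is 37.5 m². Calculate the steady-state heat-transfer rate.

Treating each layer as a thermal resistance in series:
R_aluminium = L/(kA) = 0.0028/(221×37.5) = 3.379×10^-7 K/W
R_mineral wool = L/(kA) = 0.155/(0.036×37.5) = 0.1148 K/W
R_total = 0.1148 K/W
Q = ΔT / R_total = 25 / 0.1148

Q ≈ 218 W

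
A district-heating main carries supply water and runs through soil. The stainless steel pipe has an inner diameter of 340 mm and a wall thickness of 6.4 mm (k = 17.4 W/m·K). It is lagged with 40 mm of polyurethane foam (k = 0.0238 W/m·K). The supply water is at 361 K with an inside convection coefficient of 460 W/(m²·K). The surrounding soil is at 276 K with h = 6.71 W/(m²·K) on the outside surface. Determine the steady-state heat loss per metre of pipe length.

q′ ≈ 57.5 W/m

Per-layer cylindrical resistances, series-summed:
R_inner film = 1/(h_i·2πr₁L) = 1/(460×2π×0.17×1) = 0.002035 K/W
R_stainless steel pipe wall = ln(176.4/170)/(2π×17.4×1) = 3.38×10^-4 K/W
R_polyurethane foam = ln(216.4/176.4)/(2π×0.0238×1) = 1.367 K/W
R_outer film = 1/(h_o·2πr_oL) = 1/(6.71×2π×0.2164×1) = 0.1096 K/W
R_total = 1.479 K/W
Q = ΔT/R_total = 85/1.479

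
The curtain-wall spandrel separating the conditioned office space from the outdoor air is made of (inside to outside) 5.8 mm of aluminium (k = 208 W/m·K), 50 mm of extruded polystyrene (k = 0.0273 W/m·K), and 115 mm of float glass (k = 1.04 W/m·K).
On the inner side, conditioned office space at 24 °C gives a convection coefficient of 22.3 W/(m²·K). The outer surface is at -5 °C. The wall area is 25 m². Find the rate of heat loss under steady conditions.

Q ≈ 365 W

Thermal resistances in series:
R_inner film = 1/(h_i·A) = 1/(22.3×25) = 0.001794 K/W
R_aluminium = L/(kA) = 0.0058/(208×25) = 1.115×10^-6 K/W
R_extruded polystyrene = L/(kA) = 0.05/(0.0273×25) = 0.07326 K/W
R_float glass = L/(kA) = 0.115/(1.04×25) = 0.004423 K/W
R_total = 0.07948 K/W
Q = ΔT / R_total = 29 / 0.07948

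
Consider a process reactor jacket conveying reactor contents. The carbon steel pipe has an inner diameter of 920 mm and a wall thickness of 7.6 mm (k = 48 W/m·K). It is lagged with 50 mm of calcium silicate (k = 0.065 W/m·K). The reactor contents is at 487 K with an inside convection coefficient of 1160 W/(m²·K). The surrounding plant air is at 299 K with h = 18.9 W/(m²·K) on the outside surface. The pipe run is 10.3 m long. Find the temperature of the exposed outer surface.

T ≈ 311 K

Radial resistances (cylindrical: R_cond = ln(r_o/r_i)/(2πkL), R_conv = 1/(h·2πrL)):
R_inner film = 1/(h_i·2πr₁L) = 1/(1160×2π×0.46×10.3) = 2.896×10^-5 K/W
R_carbon steel pipe wall = ln(467.6/460)/(2π×48×10.3) = 5.275×10^-6 K/W
R_calcium silicate = ln(517.6/467.6)/(2π×0.065×10.3) = 0.02415 K/W
R_outer film = 1/(h_o·2πr_oL) = 1/(18.9×2π×0.5176×10.3) = 0.00158 K/W
R_total = 0.02576 K/W
Q = ΔT/R_total = 188/0.02576
Q = 7300 W
T_interface = T_inner − Q·ΣR(inner→interface) = 487 − 7300×0.02418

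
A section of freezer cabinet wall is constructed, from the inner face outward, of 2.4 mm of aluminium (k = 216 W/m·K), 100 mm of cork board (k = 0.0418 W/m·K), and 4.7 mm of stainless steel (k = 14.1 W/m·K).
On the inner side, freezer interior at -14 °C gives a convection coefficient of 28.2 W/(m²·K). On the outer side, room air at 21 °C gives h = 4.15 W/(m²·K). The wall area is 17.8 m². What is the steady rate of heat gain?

Series thermal resistances:
R_inner film = 1/(h_i·A) = 1/(28.2×17.8) = 0.001992 K/W
R_aluminium = L/(kA) = 0.0024/(216×17.8) = 6.242×10^-7 K/W
R_cork board = L/(kA) = 0.1/(0.0418×17.8) = 0.1344 K/W
R_stainless steel = L/(kA) = 0.0047/(14.1×17.8) = 1.873×10^-5 K/W
R_outer film = 1/(h_o·A) = 1/(4.15×17.8) = 0.01354 K/W
R_total = 0.15 K/W
Q = ΔT / R_total = 35 / 0.15

Q ≈ 233 W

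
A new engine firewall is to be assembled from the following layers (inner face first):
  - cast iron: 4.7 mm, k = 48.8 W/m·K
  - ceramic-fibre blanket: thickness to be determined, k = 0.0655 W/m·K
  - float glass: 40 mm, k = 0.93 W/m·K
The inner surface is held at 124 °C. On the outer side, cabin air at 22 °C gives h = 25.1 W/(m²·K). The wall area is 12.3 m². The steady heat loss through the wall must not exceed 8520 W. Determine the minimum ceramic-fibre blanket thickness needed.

Model the wall as resistances in series:
R_cast iron = L/(kA) = 0.0047/(48.8×12.3) = 7.83×10^-6 K/W
R_float glass = L/(kA) = 0.04/(0.93×12.3) = 0.003497 K/W
R_outer film = 1/(h_o·A) = 1/(25.1×12.3) = 0.003239 K/W
Sum of the known resistances R_other = 0.006744 K/W
Required total resistance R_tot = ΔT/Q_allow = 102/8520 = 0.01197 K/W
R_ceramic-fibre blanket = R_tot − R_other = 0.005228 K/W
L = R·k·A = 0.005228×0.0655×12.3

L ≈ 4.21 mm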